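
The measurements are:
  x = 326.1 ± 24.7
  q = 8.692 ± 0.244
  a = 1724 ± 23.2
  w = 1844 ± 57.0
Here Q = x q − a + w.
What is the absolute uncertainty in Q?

237

Let p = x·q = 2834. δp/p = √((1·δx/x)² + (1·δq/q)²) = √(0.00574 + 0.000788) = 0.0808, so δp = 229.
Q = p − a + w: δQ = √(δp² + δa² + δw²) = √(52400 + 538 + 3250) = 237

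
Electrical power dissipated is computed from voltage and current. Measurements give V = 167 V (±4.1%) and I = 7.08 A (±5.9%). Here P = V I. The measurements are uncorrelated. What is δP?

Relative error in a monomial: (δP/P)² = Σ (nᵢ · δxᵢ/xᵢ)².
  (1·δV/V)² = (1×0.0410)² = 0.00168;  (1·δI/I)² = (1×0.0590)² = 0.00348
δP/P = √(0.00516) = 0.0718
P = 1180 W, so δP = 0.0718 × 1180 = 84.9 W.

84.9 W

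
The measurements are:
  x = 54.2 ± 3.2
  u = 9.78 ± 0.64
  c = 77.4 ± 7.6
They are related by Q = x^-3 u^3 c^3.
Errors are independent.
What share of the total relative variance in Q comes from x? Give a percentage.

20.0%

(δQ/Q)² = (-3·δx/x)² + (3·δu/u)² + (3·δc/c)²
  x term: (-3×0.0590)² = 0.0314
  u term: (3×0.0654)² = 0.0385
  c term: (3×0.0982)² = 0.0868
Total = 0.157. Share from x = 0.0314/0.157 = 0.200.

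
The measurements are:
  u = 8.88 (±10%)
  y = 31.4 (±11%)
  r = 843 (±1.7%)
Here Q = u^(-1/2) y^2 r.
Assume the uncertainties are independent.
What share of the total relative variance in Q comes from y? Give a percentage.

94.6%

(δQ/Q)² = (−½·δu/u)² + (2·δy/y)² + (1·δr/r)²
  u term: (-0.5×0.100)² = 0.00250
  y term: (2×0.110)² = 0.0484
  r term: (1×0.0170)² = 0.000289
Total = 0.0512. Share from y = 0.0484/0.0512 = 0.946.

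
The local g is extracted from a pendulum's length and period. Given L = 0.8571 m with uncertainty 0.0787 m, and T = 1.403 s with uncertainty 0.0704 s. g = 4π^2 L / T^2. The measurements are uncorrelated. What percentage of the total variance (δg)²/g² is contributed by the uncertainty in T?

54.4%

(δg/g)² = (1·δL/L)² + (-2·δT/T)²
  L term: (1×0.0918)² = 0.00843
  T term: (-2×0.0502)² = 0.0101
Total = 0.0185. Share from T = 0.0101/0.0185 = 0.544.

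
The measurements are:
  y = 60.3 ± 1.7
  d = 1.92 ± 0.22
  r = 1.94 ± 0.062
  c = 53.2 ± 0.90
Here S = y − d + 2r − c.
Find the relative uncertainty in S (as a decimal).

0.214

For a sum/difference, combine absolute errors in quadrature:
  (δy)² = 2.89;  (δd)² = 0.0484;  (2·δr)² = 0.0154;  (δc)² = 0.810
δS = √(3.76) = 1.94
S = 9.06, so δS/S = 1.94/9.06 = 0.214.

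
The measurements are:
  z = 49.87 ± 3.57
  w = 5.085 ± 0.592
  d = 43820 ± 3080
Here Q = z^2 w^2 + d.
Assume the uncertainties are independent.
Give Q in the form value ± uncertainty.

Let p = z^2·w^2 = 64310. δp/p = √((2·δz/z)² + (2·δw/w)²) = √(0.0205 + 0.0542) = 0.273, so δp = 17600.
Q = p + d: δQ = √(δp² + δd²) = √(3.09e+08 + 9.49e+06) = 17800
Q = 108100.

108100 ± 17800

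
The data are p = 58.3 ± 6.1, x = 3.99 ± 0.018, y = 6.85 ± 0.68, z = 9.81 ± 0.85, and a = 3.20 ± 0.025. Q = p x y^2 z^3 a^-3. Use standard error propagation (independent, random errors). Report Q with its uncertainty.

Products/powers → add relative errors in quadrature, weighted by exponent:
  (1·δp/p)² = (1×0.105)² = 0.0109;  (1·δx/x)² = (1×0.00451)² = 2.04e-05;  (2·δy/y)² = (2×0.0993)² = 0.0394;  (3·δz/z)² = (3×0.0866)² = 0.0676;  (-3·δa/a)² = (-3×0.00781)² = 0.000549
δQ/Q = √(0.119) = 0.344
Q = 3.14e+05, so δQ = 0.344 × 3.14e+05 = 1.08e+05.

(3.14 ± 1.08) × 10^5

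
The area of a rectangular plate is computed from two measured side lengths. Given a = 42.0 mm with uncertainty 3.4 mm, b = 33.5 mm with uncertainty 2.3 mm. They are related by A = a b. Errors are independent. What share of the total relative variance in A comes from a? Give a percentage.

(δA/A)² = (1·δa/a)² + (1·δb/b)²
  a term: (1×0.0810)² = 0.00655
  b term: (1×0.0687)² = 0.00471
Total = 0.0113. Share from a = 0.00655/0.0113 = 0.582.

58.2%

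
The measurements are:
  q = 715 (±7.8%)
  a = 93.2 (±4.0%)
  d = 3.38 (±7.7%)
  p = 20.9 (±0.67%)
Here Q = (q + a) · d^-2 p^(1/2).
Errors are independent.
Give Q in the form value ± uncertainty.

Let u = q + a = 808. δu = √(δq² + δa²) = √(3110 + 13.9) = 55.9, so δu/u = 0.0692.
Q is then a monomial in u, d, p:
δQ/Q = √((δu/u)² + (-2·δd/d)² + (½·δp/p)²) = √(0.00478 + 0.0237 + 1.12e-05) = 0.169
Q = 323, so δQ = 0.169 × 323 = 54.6.

323 ± 54.6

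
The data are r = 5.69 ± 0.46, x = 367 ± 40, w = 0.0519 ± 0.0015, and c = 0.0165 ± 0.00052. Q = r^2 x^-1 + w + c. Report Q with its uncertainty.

0.157 ± 0.0173

Let p = r^2·x^-1 = 0.0882. δp/p = √((2·δr/r)² + (-1·δx/x)²) = √(0.0261 + 0.0119) = 0.195, so δp = 0.0172.
Q = p + w + c: δQ = √(δp² + δw² + δc²) = √(0.000296 + 2.25e-06 + 2.7e-07) = 0.0173
Q = 0.157.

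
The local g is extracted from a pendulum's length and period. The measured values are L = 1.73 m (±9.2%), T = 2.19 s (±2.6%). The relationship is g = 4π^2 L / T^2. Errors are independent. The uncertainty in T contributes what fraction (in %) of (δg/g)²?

24.2%

(δg/g)² = (1·δL/L)² + (-2·δT/T)²
  L term: (1×0.0920)² = 0.00846
  T term: (-2×0.0260)² = 0.00270
Total = 0.0112. Share from T = 0.00270/0.0112 = 0.242.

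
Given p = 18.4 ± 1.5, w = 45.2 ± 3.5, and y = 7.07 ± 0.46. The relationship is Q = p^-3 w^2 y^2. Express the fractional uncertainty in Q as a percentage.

Products/powers → add relative errors in quadrature, weighted by exponent:
  (-3·δp/p)² = (-3×0.0815)² = 0.0598;  (2·δw/w)² = (2×0.0774)² = 0.0240;  (2·δy/y)² = (2×0.0651)² = 0.0169
δQ/Q = √(0.101) = 0.317

31.7%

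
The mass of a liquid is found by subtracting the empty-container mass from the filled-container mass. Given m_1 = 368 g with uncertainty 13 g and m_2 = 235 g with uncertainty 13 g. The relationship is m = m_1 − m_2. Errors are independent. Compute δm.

Sums and differences: (δm)² = Σ (cᵢ δxᵢ)².
  (δm_1)² = 169;  (δm_2)² = 169
δm = √(338) = 18.4 g

18.4 g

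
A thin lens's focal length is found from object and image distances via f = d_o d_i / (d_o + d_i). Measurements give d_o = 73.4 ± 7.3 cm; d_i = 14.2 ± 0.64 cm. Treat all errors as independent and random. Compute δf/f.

0.0411

∂f/∂d_o = (d_i/(d_o+d_i))² = 0.0263;  ∂f/∂d_i = (d_o/(d_o+d_i))² = 0.702
δf = √((∂f/∂d_o · δd_o)² + (∂f/∂d_i · δd_i)²) = √(0.0368 + 0.202) = 0.489 cm
f = 11.9 cm, so δf/f = 0.489/11.9 = 0.0411.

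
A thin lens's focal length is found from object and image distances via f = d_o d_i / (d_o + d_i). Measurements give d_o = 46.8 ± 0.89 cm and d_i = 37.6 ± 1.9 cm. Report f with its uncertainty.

∂f/∂d_o = (d_i/(d_o+d_i))² = 0.198;  ∂f/∂d_i = (d_o/(d_o+d_i))² = 0.307
δf = √((∂f/∂d_o · δd_o)² + (∂f/∂d_i · δd_i)²) = √(0.0312 + 0.341) = 0.610 cm
f = 20.8 cm.

20.8 ± 0.610 cm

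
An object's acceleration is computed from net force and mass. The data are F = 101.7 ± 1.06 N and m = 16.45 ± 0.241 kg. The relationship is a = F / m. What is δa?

Since a is a product/quotient, work with relative uncertainties:
  (1·δF/F)² = (1×0.0104)² = 0.000109;  (-1·δm/m)² = (-1×0.0147)² = 0.000215
δa/a = √(0.000323) = 0.0180
a = 6.182 m/s^2, so δa = 0.0180 × 6.182 = 0.111 m/s^2.

0.111 m/s^2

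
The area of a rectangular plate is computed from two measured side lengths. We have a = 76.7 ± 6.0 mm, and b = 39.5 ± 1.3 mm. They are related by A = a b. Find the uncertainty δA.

257 mm^2

Products/powers → add relative errors in quadrature, weighted by exponent:
  (1·δa/a)² = (1×0.0782)² = 0.00612;  (1·δb/b)² = (1×0.0329)² = 0.00108
δA/A = √(0.00720) = 0.0849
A = 3030 mm^2, so δA = 0.0849 × 3030 = 257 mm^2.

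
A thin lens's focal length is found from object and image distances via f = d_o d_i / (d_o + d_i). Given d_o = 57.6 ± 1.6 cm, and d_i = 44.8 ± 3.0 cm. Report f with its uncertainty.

∂f/∂d_o = (d_i/(d_o+d_i))² = 0.191;  ∂f/∂d_i = (d_o/(d_o+d_i))² = 0.316
δf = √((∂f/∂d_o · δd_o)² + (∂f/∂d_i · δd_i)²) = √(0.0938 + 0.901) = 0.997 cm
f = 25.2 cm.

25.2 ± 0.997 cm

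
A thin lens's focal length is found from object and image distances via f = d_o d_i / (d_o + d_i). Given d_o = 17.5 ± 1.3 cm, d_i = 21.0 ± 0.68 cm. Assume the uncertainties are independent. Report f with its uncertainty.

∂f/∂d_o = (d_i/(d_o+d_i))² = 0.298;  ∂f/∂d_i = (d_o/(d_o+d_i))² = 0.207
δf = √((∂f/∂d_o · δd_o)² + (∂f/∂d_i · δd_i)²) = √(0.150 + 0.0197) = 0.412 cm
f = 9.55 cm.

9.55 ± 0.412 cm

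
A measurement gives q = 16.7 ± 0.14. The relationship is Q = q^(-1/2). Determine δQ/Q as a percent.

0.419%

Q ∝ q^(-1/2), so δQ/Q = |−½| · δq/q = 0.5 × 0.00838 = 0.00419.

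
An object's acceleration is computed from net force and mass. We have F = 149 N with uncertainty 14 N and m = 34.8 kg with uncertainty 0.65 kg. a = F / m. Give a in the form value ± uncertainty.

4.28 ± 0.410 m/s^2

Relative error in a monomial: (δa/a)² = Σ (nᵢ · δxᵢ/xᵢ)².
  (1·δF/F)² = (1×0.0940)² = 0.00883;  (-1·δm/m)² = (-1×0.0187)² = 0.000349
δa/a = √(0.00918) = 0.0958
a = 4.28 m/s^2, so δa = 0.0958 × 4.28 = 0.410 m/s^2.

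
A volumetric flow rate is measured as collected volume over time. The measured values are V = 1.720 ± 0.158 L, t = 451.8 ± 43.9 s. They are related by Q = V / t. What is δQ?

0.000509 L/s

Since Q is a product/quotient, work with relative uncertainties:
  (1·δV/V)² = (1×0.0919)² = 0.00844;  (-1·δt/t)² = (-1×0.0972)² = 0.00944
δQ/Q = √(0.0179) = 0.134
Q = 0.003807 L/s, so δQ = 0.134 × 0.003807 = 0.000509 L/s.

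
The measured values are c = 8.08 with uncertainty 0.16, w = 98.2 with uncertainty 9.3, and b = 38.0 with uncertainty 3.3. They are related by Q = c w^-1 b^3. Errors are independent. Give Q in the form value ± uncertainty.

Each factor contributes (exponent × relative error)² to (δQ/Q)²:
  (1·δc/c)² = (1×0.0198)² = 0.000392;  (-1·δw/w)² = (-1×0.0947)² = 0.00897;  (3·δb/b)² = (3×0.0868)² = 0.0679
δQ/Q = √(0.0772) = 0.278
Q = 4510, so δQ = 0.278 × 4510 = 1250.

4510 ± 1250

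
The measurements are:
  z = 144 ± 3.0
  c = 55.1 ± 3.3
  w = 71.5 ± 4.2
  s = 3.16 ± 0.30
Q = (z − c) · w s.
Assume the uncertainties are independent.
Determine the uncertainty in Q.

Let u = z − c = 88.9. δu = √(δz² + δc²) = √(9.00 + 10.9) = 4.46, so δu/u = 0.0502.
Q is then a monomial in u, w, s:
δQ/Q = √((δu/u)² + (1·δw/w)² + (1·δs/s)²) = √(0.00252 + 0.00345 + 0.00901) = 0.122
Q = 20100, so δQ = 0.122 × 20100 = 2460.

2460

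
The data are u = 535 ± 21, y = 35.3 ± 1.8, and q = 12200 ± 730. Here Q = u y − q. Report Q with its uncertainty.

6690 ± 1420

Let p = u·y = 18900. δp/p = √((1·δu/u)² + (1·δy/y)²) = √(0.00154 + 0.00260) = 0.0643, so δp = 1220.
Q = p − q: δQ = √(δp² + δq²) = √(1.48e+06 + 5.33e+05) = 1420
Q = 6690.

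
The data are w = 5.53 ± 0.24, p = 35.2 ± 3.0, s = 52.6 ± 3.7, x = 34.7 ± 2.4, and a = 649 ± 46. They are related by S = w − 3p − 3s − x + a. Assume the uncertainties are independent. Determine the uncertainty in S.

For a sum/difference, combine absolute errors in quadrature:
  (δw)² = 0.0576;  (3·δp)² = 81.0;  (3·δs)² = 123;  (δx)² = 5.76;  (δa)² = 2120
δS = √(2330) = 48.2

48.2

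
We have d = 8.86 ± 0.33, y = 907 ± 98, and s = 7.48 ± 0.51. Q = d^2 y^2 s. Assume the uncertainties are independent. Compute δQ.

Since Q is a product/quotient, work with relative uncertainties:
  (2·δd/d)² = (2×0.0372)² = 0.00555;  (2·δy/y)² = (2×0.108)² = 0.0467;  (1·δs/s)² = (1×0.0682)² = 0.00465
δQ/Q = √(0.0569) = 0.239
Q = 4.83e+08, so δQ = 0.239 × 4.83e+08 = 1.15e+08.

1.15e+08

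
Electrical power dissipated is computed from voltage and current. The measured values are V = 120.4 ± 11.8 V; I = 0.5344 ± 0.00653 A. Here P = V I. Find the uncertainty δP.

For a monomial P ∝ V, I, fractional errors add in quadrature:
  (1·δV/V)² = (1×0.0980)² = 0.00961;  (1·δI/I)² = (1×0.0122)² = 0.000149
δP/P = √(0.00975) = 0.0988
P = 64.34 W, so δP = 0.0988 × 64.34 = 6.35 W.

6.35 W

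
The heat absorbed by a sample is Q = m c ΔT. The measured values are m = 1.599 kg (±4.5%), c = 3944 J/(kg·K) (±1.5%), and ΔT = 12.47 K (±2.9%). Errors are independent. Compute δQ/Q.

For a monomial Q ∝ m, c, ΔT, fractional errors add in quadrature:
  (1·δm/m)² = (1×0.0450)² = 0.00202;  (1·δc/c)² = (1×0.0150)² = 0.000225;  (1·δΔT/ΔT)² = (1×0.0290)² = 0.000841
δQ/Q = √(0.00309) = 0.0556

0.0556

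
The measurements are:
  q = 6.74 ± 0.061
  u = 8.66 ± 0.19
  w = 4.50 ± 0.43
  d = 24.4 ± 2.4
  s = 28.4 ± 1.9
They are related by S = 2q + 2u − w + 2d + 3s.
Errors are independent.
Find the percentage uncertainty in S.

4.66%

S is a linear combination, so absolute uncertainties add in quadrature:
  (2·δq)² = 0.0149;  (2·δu)² = 0.144;  (δw)² = 0.185;  (2·δd)² = 23.0;  (3·δs)² = 32.5
δS = √(55.9) = 7.47
S = 160, so δS/S = 7.47/160 = 0.0466.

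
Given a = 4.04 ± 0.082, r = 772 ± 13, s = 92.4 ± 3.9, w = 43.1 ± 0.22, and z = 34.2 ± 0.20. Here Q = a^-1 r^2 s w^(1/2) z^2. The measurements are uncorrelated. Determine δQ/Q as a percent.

Q is a product of powers, so relative uncertainties combine in quadrature:
  (-1·δa/a)² = (-1×0.0203)² = 0.000412;  (2·δr/r)² = (2×0.0168)² = 0.00113;  (1·δs/s)² = (1×0.0422)² = 0.00178;  (½·δw/w)² = (0.5×0.00510)² = 6.51e-06;  (2·δz/z)² = (2×0.00585)² = 0.000137
δQ/Q = √(0.00347) = 0.0589

5.89%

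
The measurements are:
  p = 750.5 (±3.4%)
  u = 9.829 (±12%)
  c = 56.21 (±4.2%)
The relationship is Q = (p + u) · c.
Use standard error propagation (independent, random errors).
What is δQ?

2300

Let w = p + u = 760.3. δw = √(δp² + δu²) = √(651 + 1.39) = 25.5, so δw/w = 0.0336.
Q is then a monomial in w, c:
δQ/Q = √((δw/w)² + (1·δc/c)²) = √(0.00113 + 0.00176) = 0.0538
Q = 42740, so δQ = 0.0538 × 42740 = 2300.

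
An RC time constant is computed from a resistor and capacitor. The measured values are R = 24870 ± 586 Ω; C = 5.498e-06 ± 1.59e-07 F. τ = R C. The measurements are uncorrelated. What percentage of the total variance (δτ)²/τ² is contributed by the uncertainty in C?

60.1%

(δτ/τ)² = (1·δR/R)² + (1·δC/C)²
  R term: (1×0.0236)² = 0.000555
  C term: (1×0.0289)² = 0.000836
Total = 0.00139. Share from C = 0.000836/0.00139 = 0.601.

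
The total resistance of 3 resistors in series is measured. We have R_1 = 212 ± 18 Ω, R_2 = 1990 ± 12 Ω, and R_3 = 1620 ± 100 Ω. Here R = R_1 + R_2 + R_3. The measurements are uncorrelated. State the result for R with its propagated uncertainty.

For a sum/difference, combine absolute errors in quadrature:
  (δR_1)² = 324;  (δR_2)² = 144;  (δR_3)² = 10000
δR = √(10500) = 102 Ω
R = 3820 Ω.

3820 ± 102 Ω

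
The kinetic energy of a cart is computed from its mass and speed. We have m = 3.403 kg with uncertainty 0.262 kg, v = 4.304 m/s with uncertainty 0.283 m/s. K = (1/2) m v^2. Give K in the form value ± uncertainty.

Since K is a product/quotient, work with relative uncertainties:
  (1·δm/m)² = (1×0.0770)² = 0.00593;  (2·δv/v)² = (2×0.0658)² = 0.0173
δK/K = √(0.0232) = 0.152
K = 31.52 J, so δK = 0.152 × 31.52 = 4.80 J.

31.52 ± 4.80 J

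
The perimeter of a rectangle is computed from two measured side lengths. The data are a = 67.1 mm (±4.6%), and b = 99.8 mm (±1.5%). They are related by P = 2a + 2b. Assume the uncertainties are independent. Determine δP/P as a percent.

For a sum/difference, combine absolute errors in quadrature:
  (2·δa)² = 38.1;  (2·δb)² = 8.96
δP = √(47.1) = 6.86 mm
P = 334 mm, so δP/P = 6.86/334 = 0.0206.

2.06%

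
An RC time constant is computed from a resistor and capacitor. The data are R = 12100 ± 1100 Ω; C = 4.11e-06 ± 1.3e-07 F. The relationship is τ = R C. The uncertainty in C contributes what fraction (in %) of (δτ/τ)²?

(δτ/τ)² = (1·δR/R)² + (1·δC/C)²
  R term: (1×0.0909)² = 0.00826
  C term: (1×0.0316)² = 0.00100
Total = 0.00926. Share from C = 0.00100/0.00926 = 0.108.

10.8%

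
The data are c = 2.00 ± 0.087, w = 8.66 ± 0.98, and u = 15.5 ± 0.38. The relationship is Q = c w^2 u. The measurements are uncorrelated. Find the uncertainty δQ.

539

For a monomial Q ∝ c, w^2, u, fractional errors add in quadrature:
  (1·δc/c)² = (1×0.0435)² = 0.00189;  (2·δw/w)² = (2×0.113)² = 0.0512;  (1·δu/u)² = (1×0.0245)² = 0.000601
δQ/Q = √(0.0537) = 0.232
Q = 2320, so δQ = 0.232 × 2320 = 539.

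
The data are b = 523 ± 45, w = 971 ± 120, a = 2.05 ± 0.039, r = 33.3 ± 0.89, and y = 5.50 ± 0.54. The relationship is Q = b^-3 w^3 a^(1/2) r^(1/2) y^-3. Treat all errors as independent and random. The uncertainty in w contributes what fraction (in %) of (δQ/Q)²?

47.2%

(δQ/Q)² = (-3·δb/b)² + (3·δw/w)² + (½·δa/a)² + (½·δr/r)² + (-3·δy/y)²
  b term: (-3×0.0860)² = 0.0666
  w term: (3×0.124)² = 0.137
  a term: (0.5×0.0190)² = 9.05e-05
  r term: (0.5×0.0267)² = 0.000179
  y term: (-3×0.0982)² = 0.0868
Total = 0.291. Share from w = 0.137/0.291 = 0.472.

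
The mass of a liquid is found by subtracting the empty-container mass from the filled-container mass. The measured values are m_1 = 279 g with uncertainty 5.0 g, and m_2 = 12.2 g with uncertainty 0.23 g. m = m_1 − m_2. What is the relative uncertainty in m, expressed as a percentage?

1.88%

Each term contributes (cᵢ δxᵢ)² to (δm)²:
  (δm_1)² = 25.0;  (δm_2)² = 0.0529
δm = √(25.1) = 5.01 g
m = 267 g, so δm/m = 5.01/267 = 0.0188.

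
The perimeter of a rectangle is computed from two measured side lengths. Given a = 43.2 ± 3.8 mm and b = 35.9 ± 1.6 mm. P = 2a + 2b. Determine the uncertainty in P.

Each term contributes (cᵢ δxᵢ)² to (δP)²:
  (2·δa)² = 57.8;  (2·δb)² = 10.2
δP = √(68.0) = 8.25 mm

8.25 mm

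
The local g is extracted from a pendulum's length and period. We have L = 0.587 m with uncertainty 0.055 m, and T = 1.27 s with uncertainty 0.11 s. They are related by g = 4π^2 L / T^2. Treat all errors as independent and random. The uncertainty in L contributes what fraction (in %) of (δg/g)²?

22.6%

(δg/g)² = (1·δL/L)² + (-2·δT/T)²
  L term: (1×0.0937)² = 0.00878
  T term: (-2×0.0866)² = 0.0300
Total = 0.0388. Share from L = 0.00878/0.0388 = 0.226.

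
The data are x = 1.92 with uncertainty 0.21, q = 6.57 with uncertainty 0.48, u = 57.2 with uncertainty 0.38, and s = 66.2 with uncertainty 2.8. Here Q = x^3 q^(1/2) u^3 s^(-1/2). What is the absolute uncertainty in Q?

Each factor contributes (exponent × relative error)² to (δQ/Q)²:
  (3·δx/x)² = (3×0.109)² = 0.108;  (½·δq/q)² = (0.5×0.0731)² = 0.00133;  (3·δu/u)² = (3×0.00664)² = 0.000397;  (−½·δs/s)² = (-0.5×0.0423)² = 0.000447
δQ/Q = √(0.110) = 0.331
Q = 4.17e+05, so δQ = 0.331 × 4.17e+05 = 1.38e+05.

1.38e+05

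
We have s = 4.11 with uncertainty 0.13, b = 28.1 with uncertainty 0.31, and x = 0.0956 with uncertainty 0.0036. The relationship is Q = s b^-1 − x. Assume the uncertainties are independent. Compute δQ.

Let p = s·b^-1 = 0.146. δp/p = √((1·δs/s)² + (-1·δb/b)²) = √(0.00100 + 0.000122) = 0.0335, so δp = 0.00490.
Q = p − x: δQ = √(δp² + δx²) = √(2.4e-05 + 1.3e-05) = 0.00608

0.00608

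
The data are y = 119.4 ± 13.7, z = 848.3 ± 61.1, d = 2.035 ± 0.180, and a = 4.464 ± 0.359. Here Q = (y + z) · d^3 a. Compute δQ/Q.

0.285

Let u = y + z = 967.7. δu = √(δy² + δz²) = √(188 + 3730) = 62.6, so δu/u = 0.0647.
Q is then a monomial in u, d, a:
δQ/Q = √((δu/u)² + (3·δd/d)² + (1·δa/a)²) = √(0.00419 + 0.0704 + 0.00647) = 0.285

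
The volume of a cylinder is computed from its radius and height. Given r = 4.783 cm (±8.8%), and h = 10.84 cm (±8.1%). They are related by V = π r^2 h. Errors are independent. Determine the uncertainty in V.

For a monomial V ∝ r^2, h, fractional errors add in quadrature:
  (2·δr/r)² = (2×0.0880)² = 0.0310;  (1·δh/h)² = (1×0.0810)² = 0.00656
δV/V = √(0.0375) = 0.194
V = 779.1 cm^3, so δV = 0.194 × 779.1 = 151 cm^3.

151 cm^3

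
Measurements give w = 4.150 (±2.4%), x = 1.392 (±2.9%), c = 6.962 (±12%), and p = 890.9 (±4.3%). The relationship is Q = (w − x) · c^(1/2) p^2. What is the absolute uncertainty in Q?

6.46e+05

Let u = w − x = 2.758. δu = √(δw² + δx²) = √(0.00992 + 0.00163) = 0.107, so δu/u = 0.0390.
Q is then a monomial in u, c, p:
δQ/Q = √((δu/u)² + (½·δc/c)² + (2·δp/p)²) = √(0.00152 + 0.00360 + 0.00740) = 0.112
Q = 5.776e+06, so δQ = 0.112 × 5.776e+06 = 6.46e+05.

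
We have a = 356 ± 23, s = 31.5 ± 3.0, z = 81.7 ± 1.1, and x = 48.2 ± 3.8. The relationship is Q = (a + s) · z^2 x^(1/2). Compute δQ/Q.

0.0766

Let u = a + s = 388. δu = √(δa² + δs²) = √(529 + 9.00) = 23.2, so δu/u = 0.0599.
Q is then a monomial in u, z, x:
δQ/Q = √((δu/u)² + (2·δz/z)² + (½·δx/x)²) = √(0.00358 + 0.000725 + 0.00155) = 0.0766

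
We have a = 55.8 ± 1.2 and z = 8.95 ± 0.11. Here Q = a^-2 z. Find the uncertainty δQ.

For a monomial Q ∝ a^-2, z, fractional errors add in quadrature:
  (-2·δa/a)² = (-2×0.0215)² = 0.00185;  (1·δz/z)² = (1×0.0123)² = 0.000151
δQ/Q = √(0.00200) = 0.0447
Q = 0.00287, so δQ = 0.0447 × 0.00287 = 0.000129.

0.000129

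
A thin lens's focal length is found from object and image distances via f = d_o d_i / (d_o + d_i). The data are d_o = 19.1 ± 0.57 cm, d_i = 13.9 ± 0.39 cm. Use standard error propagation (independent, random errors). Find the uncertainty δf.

0.165 cm

∂f/∂d_o = (d_i/(d_o+d_i))² = 0.177;  ∂f/∂d_i = (d_o/(d_o+d_i))² = 0.335
δf = √((∂f/∂d_o · δd_o)² + (∂f/∂d_i · δd_i)²) = √(0.0102 + 0.0171) = 0.165 cm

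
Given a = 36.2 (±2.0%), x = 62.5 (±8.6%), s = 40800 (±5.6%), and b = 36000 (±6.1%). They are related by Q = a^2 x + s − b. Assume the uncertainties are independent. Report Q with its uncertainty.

Let p = a^2·x = 81900. δp/p = √((2·δa/a)² + (1·δx/x)²) = √(0.00160 + 0.00740) = 0.0948, so δp = 7770.
Q = p + s − b: δQ = √(δp² + δs² + δb²) = √(6.03e+07 + 5.22e+06 + 4.82e+06) = 8390
Q = 86700.

86700 ± 8390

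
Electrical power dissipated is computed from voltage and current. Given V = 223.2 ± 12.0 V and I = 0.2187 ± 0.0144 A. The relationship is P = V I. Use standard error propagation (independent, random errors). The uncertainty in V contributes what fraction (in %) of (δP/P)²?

(δP/P)² = (1·δV/V)² + (1·δI/I)²
  V term: (1×0.0538)² = 0.00289
  I term: (1×0.0658)² = 0.00434
Total = 0.00723. Share from V = 0.00289/0.00723 = 0.400.

40.0%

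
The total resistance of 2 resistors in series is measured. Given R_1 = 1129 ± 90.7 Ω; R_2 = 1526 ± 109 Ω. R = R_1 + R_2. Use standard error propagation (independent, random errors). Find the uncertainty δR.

142 Ω

For a sum/difference, combine absolute errors in quadrature:
  (δR_1)² = 8230;  (δR_2)² = 11900
δR = √(20100) = 142 Ω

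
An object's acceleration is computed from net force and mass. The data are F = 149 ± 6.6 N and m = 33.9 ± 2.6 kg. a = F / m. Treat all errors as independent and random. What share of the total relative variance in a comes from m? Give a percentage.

(δa/a)² = (1·δF/F)² + (-1·δm/m)²
  F term: (1×0.0443)² = 0.00196
  m term: (-1×0.0767)² = 0.00588
Total = 0.00784. Share from m = 0.00588/0.00784 = 0.750.

75.0%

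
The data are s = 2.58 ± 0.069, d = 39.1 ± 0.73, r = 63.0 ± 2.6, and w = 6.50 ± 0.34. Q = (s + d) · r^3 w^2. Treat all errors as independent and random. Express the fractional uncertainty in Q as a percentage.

Let u = s + d = 41.7. δu = √(δs² + δd²) = √(0.00476 + 0.533) = 0.733, so δu/u = 0.0176.
Q is then a monomial in u, r, w:
δQ/Q = √((δu/u)² + (3·δr/r)² + (2·δw/w)²) = √(0.000309 + 0.0153 + 0.0109) = 0.163

16.3%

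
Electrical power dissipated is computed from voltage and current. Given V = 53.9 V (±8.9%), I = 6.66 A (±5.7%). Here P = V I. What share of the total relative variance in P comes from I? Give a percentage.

(δP/P)² = (1·δV/V)² + (1·δI/I)²
  V term: (1×0.0890)² = 0.00792
  I term: (1×0.0570)² = 0.00325
Total = 0.0112. Share from I = 0.00325/0.0112 = 0.291.

29.1%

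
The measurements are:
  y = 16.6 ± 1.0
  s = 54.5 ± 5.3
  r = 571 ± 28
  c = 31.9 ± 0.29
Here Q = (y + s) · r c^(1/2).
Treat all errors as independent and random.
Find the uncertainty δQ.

Let u = y + s = 71.1. δu = √(δy² + δs²) = √(1.00 + 28.1) = 5.39, so δu/u = 0.0759.
Q is then a monomial in u, r, c:
δQ/Q = √((δu/u)² + (1·δr/r)² + (½·δc/c)²) = √(0.00575 + 0.00240 + 2.07e-05) = 0.0904
Q = 2.29e+05, so δQ = 0.0904 × 2.29e+05 = 20700.

20700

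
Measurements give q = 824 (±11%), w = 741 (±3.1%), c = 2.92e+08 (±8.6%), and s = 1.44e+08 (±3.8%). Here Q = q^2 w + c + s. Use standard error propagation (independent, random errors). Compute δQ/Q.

0.122

Let p = q^2·w = 5.03e+08. δp/p = √((2·δq/q)² + (1·δw/w)²) = √(0.0484 + 0.000961) = 0.222, so δp = 1.12e+08.
Q = p + c + s: δQ = √(δp² + δc² + δs²) = √(1.25e+16 + 6.31e+14 + 2.99e+13) = 1.15e+08
Q = 9.39e+08, so δQ/Q = 1.15e+08/9.39e+08 = 0.122.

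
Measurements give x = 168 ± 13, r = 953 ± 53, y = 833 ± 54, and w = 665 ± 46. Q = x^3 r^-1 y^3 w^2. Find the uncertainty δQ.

4.29e+17

Q is a product of powers, so relative uncertainties combine in quadrature:
  (3·δx/x)² = (3×0.0774)² = 0.0539;  (-1·δr/r)² = (-1×0.0556)² = 0.00309;  (3·δy/y)² = (3×0.0648)² = 0.0378;  (2·δw/w)² = (2×0.0692)² = 0.0191
δQ/Q = √(0.114) = 0.338
Q = 1.27e+18, so δQ = 0.338 × 1.27e+18 = 4.29e+17.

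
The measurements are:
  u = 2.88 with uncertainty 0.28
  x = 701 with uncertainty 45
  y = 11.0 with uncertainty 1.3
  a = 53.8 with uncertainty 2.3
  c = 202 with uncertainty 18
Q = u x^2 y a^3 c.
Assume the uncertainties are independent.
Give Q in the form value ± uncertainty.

(4.90 ± 1.24) × 10^14

For a monomial Q ∝ u, x^2, y, a^3, c, fractional errors add in quadrature:
  (1·δu/u)² = (1×0.0972)² = 0.00945;  (2·δx/x)² = (2×0.0642)² = 0.0165;  (1·δy/y)² = (1×0.118)² = 0.0140;  (3·δa/a)² = (3×0.0428)² = 0.0164;  (1·δc/c)² = (1×0.0891)² = 0.00794
δQ/Q = √(0.0643) = 0.254
Q = 4.9e+14, so δQ = 0.254 × 4.9e+14 = 1.24e+14.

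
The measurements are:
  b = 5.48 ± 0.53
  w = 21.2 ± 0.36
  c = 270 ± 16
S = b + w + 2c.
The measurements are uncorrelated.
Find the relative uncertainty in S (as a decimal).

S is a linear combination, so absolute uncertainties add in quadrature:
  (δb)² = 0.281;  (δw)² = 0.130;  (2·δc)² = 1020
δS = √(1020) = 32.0
S = 567, so δS/S = 32.0/567 = 0.0565.

0.0565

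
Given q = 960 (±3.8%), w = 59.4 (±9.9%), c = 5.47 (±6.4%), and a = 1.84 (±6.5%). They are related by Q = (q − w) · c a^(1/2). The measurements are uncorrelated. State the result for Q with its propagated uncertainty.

Let u = q − w = 901. δu = √(δq² + δw²) = √(1330 + 34.6) = 37.0, so δu/u = 0.0410.
Q is then a monomial in u, c, a:
δQ/Q = √((δu/u)² + (1·δc/c)² + (½·δa/a)²) = √(0.00168 + 0.00410 + 0.00106) = 0.0827
Q = 6680, so δQ = 0.0827 × 6680 = 552.

6680 ± 552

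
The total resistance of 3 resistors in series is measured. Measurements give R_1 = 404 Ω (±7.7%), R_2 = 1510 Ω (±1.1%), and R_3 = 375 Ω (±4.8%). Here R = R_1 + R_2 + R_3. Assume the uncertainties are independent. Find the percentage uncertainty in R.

1.73%

R is a linear combination, so absolute uncertainties add in quadrature:
  (δR_1)² = 968;  (δR_2)² = 276;  (δR_3)² = 324
δR = √(1570) = 39.6 Ω
R = 2290 Ω, so δR/R = 39.6/2290 = 0.0173.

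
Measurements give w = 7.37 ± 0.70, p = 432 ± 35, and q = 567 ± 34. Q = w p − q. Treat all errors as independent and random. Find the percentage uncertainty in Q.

Let h = w·p = 3180. δh/h = √((1·δw/w)² + (1·δp/p)²) = √(0.00902 + 0.00656) = 0.125, so δh = 397.
Q = h − q: δQ = √(δh² + δq²) = √(1.58e+05 + 1160) = 399
Q = 2620, so δQ/Q = 399/2620 = 0.152.

15.2%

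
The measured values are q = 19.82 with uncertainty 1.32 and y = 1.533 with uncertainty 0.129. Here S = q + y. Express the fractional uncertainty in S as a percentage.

6.21%

Each term contributes (cᵢ δxᵢ)² to (δS)²:
  (δq)² = 1.74;  (δy)² = 0.0166
δS = √(1.76) = 1.33
S = 21.35, so δS/S = 1.33/21.35 = 0.0621.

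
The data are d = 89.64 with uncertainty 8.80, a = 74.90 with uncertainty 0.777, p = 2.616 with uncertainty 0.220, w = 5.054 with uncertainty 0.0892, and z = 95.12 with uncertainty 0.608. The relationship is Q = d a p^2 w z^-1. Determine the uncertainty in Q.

478

Since Q is a product/quotient, work with relative uncertainties:
  (1·δd/d)² = (1×0.0982)² = 0.00964;  (1·δa/a)² = (1×0.0104)² = 0.000108;  (2·δp/p)² = (2×0.0841)² = 0.0283;  (1·δw/w)² = (1×0.0176)² = 0.000312;  (-1·δz/z)² = (-1×0.00639)² = 4.09e-05
δQ/Q = √(0.0384) = 0.196
Q = 2441, so δQ = 0.196 × 2441 = 478.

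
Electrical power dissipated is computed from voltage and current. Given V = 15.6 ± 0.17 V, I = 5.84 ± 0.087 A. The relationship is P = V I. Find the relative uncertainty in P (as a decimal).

P is a product of powers, so relative uncertainties combine in quadrature:
  (1·δV/V)² = (1×0.0109)² = 0.000119;  (1·δI/I)² = (1×0.0149)² = 0.000222
δP/P = √(0.000341) = 0.0185

0.0185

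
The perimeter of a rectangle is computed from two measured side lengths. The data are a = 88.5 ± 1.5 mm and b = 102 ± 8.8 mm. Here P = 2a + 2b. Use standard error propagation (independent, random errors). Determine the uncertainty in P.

17.9 mm

Each term contributes (cᵢ δxᵢ)² to (δP)²:
  (2·δa)² = 9.00;  (2·δb)² = 310
δP = √(319) = 17.9 mm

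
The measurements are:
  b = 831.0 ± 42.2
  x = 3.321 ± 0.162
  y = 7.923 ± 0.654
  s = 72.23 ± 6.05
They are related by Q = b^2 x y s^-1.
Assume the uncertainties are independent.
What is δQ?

Relative error in a monomial: (δQ/Q)² = Σ (nᵢ · δxᵢ/xᵢ)².
  (2·δb/b)² = (2×0.0508)² = 0.0103;  (1·δx/x)² = (1×0.0488)² = 0.00238;  (1·δy/y)² = (1×0.0825)² = 0.00681;  (-1·δs/s)² = (-1×0.0838)² = 0.00702
δQ/Q = √(0.0265) = 0.163
Q = 251600, so δQ = 0.163 × 251600 = 41000.

41000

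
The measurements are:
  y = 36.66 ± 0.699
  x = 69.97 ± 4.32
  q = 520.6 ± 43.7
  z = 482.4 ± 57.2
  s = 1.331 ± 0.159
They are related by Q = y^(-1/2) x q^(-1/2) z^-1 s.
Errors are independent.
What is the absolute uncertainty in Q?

0.000258

For a monomial Q ∝ y^(-1/2), x, q^(-1/2), z^-1, s, fractional errors add in quadrature:
  (−½·δy/y)² = (-0.5×0.0191)² = 9.09e-05;  (1·δx/x)² = (1×0.0617)² = 0.00381;  (−½·δq/q)² = (-0.5×0.0839)² = 0.00176;  (-1·δz/z)² = (-1×0.119)² = 0.0141;  (1·δs/s)² = (1×0.119)² = 0.0143
δQ/Q = √(0.0340) = 0.184
Q = 0.001397, so δQ = 0.184 × 0.001397 = 0.000258.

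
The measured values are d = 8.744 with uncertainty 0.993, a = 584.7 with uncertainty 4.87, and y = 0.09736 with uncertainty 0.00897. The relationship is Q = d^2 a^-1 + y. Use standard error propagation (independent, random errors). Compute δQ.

Let p = d^2·a^-1 = 0.1308. δp/p = √((2·δd/d)² + (-1·δa/a)²) = √(0.0516 + 6.94e-05) = 0.227, so δp = 0.0297.
Q = p + y: δQ = √(δp² + δy²) = √(0.000883 + 8.05e-05) = 0.0310

0.0310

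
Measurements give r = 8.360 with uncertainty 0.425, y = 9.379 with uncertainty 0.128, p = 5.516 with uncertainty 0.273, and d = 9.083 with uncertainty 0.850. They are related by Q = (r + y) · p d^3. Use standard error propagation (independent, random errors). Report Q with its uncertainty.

73320 ± 21000

Let u = r + y = 17.74. δu = √(δr² + δy²) = √(0.181 + 0.0164) = 0.444, so δu/u = 0.0250.
Q is then a monomial in u, p, d:
δQ/Q = √((δu/u)² + (1·δp/p)² + (3·δd/d)²) = √(0.000626 + 0.00245 + 0.0788) = 0.286
Q = 73320, so δQ = 0.286 × 73320 = 21000.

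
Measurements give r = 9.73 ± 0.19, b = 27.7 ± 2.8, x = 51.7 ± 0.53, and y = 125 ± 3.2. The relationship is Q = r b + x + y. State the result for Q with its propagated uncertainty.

Let p = r·b = 270. δp/p = √((1·δr/r)² + (1·δb/b)²) = √(0.000381 + 0.0102) = 0.103, so δp = 27.7.
Q = p + x + y: δQ = √(δp² + δx² + δy²) = √(770 + 0.281 + 10.2) = 27.9
Q = 446.

446 ± 27.9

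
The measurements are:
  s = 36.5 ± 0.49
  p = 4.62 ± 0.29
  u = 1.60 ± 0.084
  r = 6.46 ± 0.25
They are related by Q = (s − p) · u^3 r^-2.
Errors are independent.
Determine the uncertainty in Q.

0.552

Let w = s − p = 31.9. δw = √(δs² + δp²) = √(0.240 + 0.0841) = 0.569, so δw/w = 0.0179.
Q is then a monomial in w, u, r:
δQ/Q = √((δw/w)² + (3·δu/u)² + (-2·δr/r)²) = √(0.000319 + 0.0248 + 0.00599) = 0.176
Q = 3.13, so δQ = 0.176 × 3.13 = 0.552.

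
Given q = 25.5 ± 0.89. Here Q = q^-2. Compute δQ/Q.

0.0698

Q ∝ q^-2, so δQ/Q = |-2| · δq/q = 2 × 0.0349 = 0.0698.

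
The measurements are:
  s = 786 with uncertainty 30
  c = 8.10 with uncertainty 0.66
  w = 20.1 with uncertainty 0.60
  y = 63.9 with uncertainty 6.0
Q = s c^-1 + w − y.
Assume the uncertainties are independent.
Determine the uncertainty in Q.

10.6

Let p = s·c^-1 = 97.0. δp/p = √((1·δs/s)² + (-1·δc/c)²) = √(0.00146 + 0.00664) = 0.0900, so δp = 8.73.
Q = p + w − y: δQ = √(δp² + δw² + δy²) = √(76.2 + 0.360 + 36.0) = 10.6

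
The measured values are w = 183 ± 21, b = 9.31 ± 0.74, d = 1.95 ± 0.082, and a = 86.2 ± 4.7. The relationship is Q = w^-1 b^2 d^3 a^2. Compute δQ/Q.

For a monomial Q ∝ w^-1, b^2, d^3, a^2, fractional errors add in quadrature:
  (-1·δw/w)² = (-1×0.115)² = 0.0132;  (2·δb/b)² = (2×0.0795)² = 0.0253;  (3·δd/d)² = (3×0.0421)² = 0.0159;  (2·δa/a)² = (2×0.0545)² = 0.0119
δQ/Q = √(0.0662) = 0.257

0.257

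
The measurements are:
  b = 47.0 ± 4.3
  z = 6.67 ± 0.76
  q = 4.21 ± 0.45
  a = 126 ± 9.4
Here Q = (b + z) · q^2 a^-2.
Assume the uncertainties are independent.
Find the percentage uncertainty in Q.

27.3%

Let u = b + z = 53.7. δu = √(δb² + δz²) = √(18.5 + 0.578) = 4.37, so δu/u = 0.0814.
Q is then a monomial in u, q, a:
δQ/Q = √((δu/u)² + (2·δq/q)² + (-2·δa/a)²) = √(0.00662 + 0.0457 + 0.0223) = 0.273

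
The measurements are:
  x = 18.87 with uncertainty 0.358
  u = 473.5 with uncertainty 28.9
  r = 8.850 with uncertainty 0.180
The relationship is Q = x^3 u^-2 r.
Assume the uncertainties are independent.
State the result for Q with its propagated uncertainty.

0.2652 ± 0.0361

Since Q is a product/quotient, work with relative uncertainties:
  (3·δx/x)² = (3×0.0190)² = 0.00324;  (-2·δu/u)² = (-2×0.0610)² = 0.0149;  (1·δr/r)² = (1×0.0203)² = 0.000414
δQ/Q = √(0.0186) = 0.136
Q = 0.2652, so δQ = 0.136 × 0.2652 = 0.0361.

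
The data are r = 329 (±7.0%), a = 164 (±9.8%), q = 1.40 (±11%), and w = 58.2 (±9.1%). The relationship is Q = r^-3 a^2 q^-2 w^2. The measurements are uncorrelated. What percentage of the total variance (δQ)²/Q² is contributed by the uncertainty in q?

29.5%

(δQ/Q)² = (-3·δr/r)² + (2·δa/a)² + (-2·δq/q)² + (2·δw/w)²
  r term: (-3×0.0700)² = 0.0441
  a term: (2×0.0980)² = 0.0384
  q term: (-2×0.110)² = 0.0484
  w term: (2×0.0910)² = 0.0331
Total = 0.164. Share from q = 0.0484/0.164 = 0.295.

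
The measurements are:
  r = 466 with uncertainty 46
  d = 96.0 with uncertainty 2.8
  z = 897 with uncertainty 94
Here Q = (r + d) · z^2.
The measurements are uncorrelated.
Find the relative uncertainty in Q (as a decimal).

Let u = r + d = 562. δu = √(δr² + δd²) = √(2120 + 7.84) = 46.1, so δu/u = 0.0820.
Q is then a monomial in u, z:
δQ/Q = √((δu/u)² + (2·δz/z)²) = √(0.00672 + 0.0439) = 0.225

0.225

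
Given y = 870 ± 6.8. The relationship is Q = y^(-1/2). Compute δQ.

0.000132

Q ∝ y^(-1/2), so δQ/Q = |−½| · δy/y = 0.5 × 0.00782 = 0.00391.
Q = 0.0339, so δQ = 0.00391 × 0.0339 = 0.000132.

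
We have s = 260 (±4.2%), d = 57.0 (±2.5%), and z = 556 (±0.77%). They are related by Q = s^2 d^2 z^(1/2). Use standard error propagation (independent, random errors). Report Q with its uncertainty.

Since Q is a product/quotient, work with relative uncertainties:
  (2·δs/s)² = (2×0.0420)² = 0.00706;  (2·δd/d)² = (2×0.0250)² = 0.00250;  (½·δz/z)² = (0.5×0.00770)² = 1.48e-05
δQ/Q = √(0.00957) = 0.0978
Q = 5.18e+09, so δQ = 0.0978 × 5.18e+09 = 5.07e+08.

(5.18 ± 0.507) × 10^9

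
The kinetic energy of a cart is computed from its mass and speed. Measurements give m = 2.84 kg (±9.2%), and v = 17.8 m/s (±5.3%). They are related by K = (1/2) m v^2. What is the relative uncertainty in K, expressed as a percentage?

K is a product of powers, so relative uncertainties combine in quadrature:
  (1·δm/m)² = (1×0.0920)² = 0.00846;  (2·δv/v)² = (2×0.0530)² = 0.0112
δK/K = √(0.0197) = 0.140

14.0%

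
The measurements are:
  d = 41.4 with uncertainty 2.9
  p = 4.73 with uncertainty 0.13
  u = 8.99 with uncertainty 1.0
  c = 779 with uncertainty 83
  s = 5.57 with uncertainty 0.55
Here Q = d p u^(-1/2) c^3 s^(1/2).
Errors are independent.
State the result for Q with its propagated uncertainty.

(7.29 ± 2.45) × 10^10

Since Q is a product/quotient, work with relative uncertainties:
  (1·δd/d)² = (1×0.0700)² = 0.00491;  (1·δp/p)² = (1×0.0275)² = 0.000755;  (−½·δu/u)² = (-0.5×0.111)² = 0.00309;  (3·δc/c)² = (3×0.107)² = 0.102;  (½·δs/s)² = (0.5×0.0987)² = 0.00244
δQ/Q = √(0.113) = 0.337
Q = 7.29e+10, so δQ = 0.337 × 7.29e+10 = 2.45e+10.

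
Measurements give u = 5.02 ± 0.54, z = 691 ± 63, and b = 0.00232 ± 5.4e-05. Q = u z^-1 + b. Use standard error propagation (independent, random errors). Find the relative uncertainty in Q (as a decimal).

Let p = u·z^-1 = 0.00726. δp/p = √((1·δu/u)² + (-1·δz/z)²) = √(0.0116 + 0.00831) = 0.141, so δp = 0.00102.
Q = p + b: δQ = √(δp² + δb²) = √(1.05e-06 + 2.92e-09) = 0.00103
Q = 0.00958, so δQ/Q = 0.00103/0.00958 = 0.107.

0.107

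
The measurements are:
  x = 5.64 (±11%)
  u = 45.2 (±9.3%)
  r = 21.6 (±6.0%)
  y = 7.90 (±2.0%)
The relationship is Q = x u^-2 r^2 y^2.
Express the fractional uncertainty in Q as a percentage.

25.0%

Each factor contributes (exponent × relative error)² to (δQ/Q)²:
  (1·δx/x)² = (1×0.110)² = 0.0121;  (-2·δu/u)² = (-2×0.0930)² = 0.0346;  (2·δr/r)² = (2×0.0600)² = 0.0144;  (2·δy/y)² = (2×0.0200)² = 0.00160
δQ/Q = √(0.0627) = 0.250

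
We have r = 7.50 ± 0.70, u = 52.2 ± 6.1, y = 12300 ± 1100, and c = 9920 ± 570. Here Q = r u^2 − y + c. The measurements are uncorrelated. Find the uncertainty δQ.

5290

Let p = r·u^2 = 20400. δp/p = √((1·δr/r)² + (2·δu/u)²) = √(0.00871 + 0.0546) = 0.252, so δp = 5140.
Q = p − y + c: δQ = √(δp² + δy² + δc²) = √(2.65e+07 + 1.21e+06 + 3.25e+05) = 5290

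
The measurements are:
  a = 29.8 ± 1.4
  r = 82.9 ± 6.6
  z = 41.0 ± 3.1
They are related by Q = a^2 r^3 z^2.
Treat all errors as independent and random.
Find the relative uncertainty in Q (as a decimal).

0.298

Since Q is a product/quotient, work with relative uncertainties:
  (2·δa/a)² = (2×0.0470)² = 0.00883;  (3·δr/r)² = (3×0.0796)² = 0.0570;  (2·δz/z)² = (2×0.0756)² = 0.0229
δQ/Q = √(0.0887) = 0.298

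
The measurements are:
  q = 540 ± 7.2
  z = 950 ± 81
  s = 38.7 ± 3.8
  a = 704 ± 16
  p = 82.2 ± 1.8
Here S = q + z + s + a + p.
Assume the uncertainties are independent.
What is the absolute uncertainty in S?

Absolute uncertainties add in quadrature for a linear combination:
  (δq)² = 51.8;  (δz)² = 6560;  (δs)² = 14.4;  (δa)² = 256;  (δp)² = 3.24
δS = √(6890) = 83.0

83.0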